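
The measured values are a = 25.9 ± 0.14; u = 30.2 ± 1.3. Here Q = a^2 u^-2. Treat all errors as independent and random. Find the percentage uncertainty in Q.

Q is a product of powers, so relative uncertainties combine in quadrature:
  (2·δa/a)² = (2×0.00541)² = 0.000117;  (-2·δu/u)² = (-2×0.0430)² = 0.00741
δQ/Q = √(0.00753) = 0.0868

8.68%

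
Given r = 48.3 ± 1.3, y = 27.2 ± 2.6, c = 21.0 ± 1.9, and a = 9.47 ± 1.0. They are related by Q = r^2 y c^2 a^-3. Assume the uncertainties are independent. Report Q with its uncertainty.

Each factor contributes (exponent × relative error)² to (δQ/Q)²:
  (2·δr/r)² = (2×0.0269)² = 0.00290;  (1·δy/y)² = (1×0.0956)² = 0.00914;  (2·δc/c)² = (2×0.0905)² = 0.0327;  (-3·δa/a)² = (-3×0.106)² = 0.100
δQ/Q = √(0.145) = 0.381
Q = 32900, so δQ = 0.381 × 32900 = 12600.

32900 ± 12600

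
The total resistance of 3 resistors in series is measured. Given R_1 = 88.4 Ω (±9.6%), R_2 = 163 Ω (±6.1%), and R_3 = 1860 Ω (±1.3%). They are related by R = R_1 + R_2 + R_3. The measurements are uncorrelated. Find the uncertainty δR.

27.5 Ω

Absolute uncertainties add in quadrature for a linear combination:
  (δR_1)² = 72.0;  (δR_2)² = 98.9;  (δR_3)² = 585
δR = √(756) = 27.5 Ω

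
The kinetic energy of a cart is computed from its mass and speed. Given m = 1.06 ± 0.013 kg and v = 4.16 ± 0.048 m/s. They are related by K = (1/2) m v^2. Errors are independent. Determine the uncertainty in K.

K is a product of powers, so relative uncertainties combine in quadrature:
  (1·δm/m)² = (1×0.0123)² = 0.000150;  (2·δv/v)² = (2×0.0115)² = 0.000533
δK/K = √(0.000683) = 0.0261
K = 9.17 J, so δK = 0.0261 × 9.17 = 0.240 J.

0.240 J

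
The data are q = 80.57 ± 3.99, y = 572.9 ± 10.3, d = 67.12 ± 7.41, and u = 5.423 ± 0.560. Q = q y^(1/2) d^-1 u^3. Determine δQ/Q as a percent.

33.3%

Products/powers → add relative errors in quadrature, weighted by exponent:
  (1·δq/q)² = (1×0.0495)² = 0.00245;  (½·δy/y)² = (0.5×0.0180)² = 8.08e-05;  (-1·δd/d)² = (-1×0.110)² = 0.0122;  (3·δu/u)² = (3×0.103)² = 0.0960
δQ/Q = √(0.111) = 0.333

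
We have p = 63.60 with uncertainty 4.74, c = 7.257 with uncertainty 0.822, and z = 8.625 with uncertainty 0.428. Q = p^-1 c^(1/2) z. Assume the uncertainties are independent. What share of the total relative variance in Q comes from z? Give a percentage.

(δQ/Q)² = (-1·δp/p)² + (½·δc/c)² + (1·δz/z)²
  p term: (-1×0.0745)² = 0.00555
  c term: (0.5×0.113)² = 0.00321
  z term: (1×0.0496)² = 0.00246
Total = 0.0112. Share from z = 0.00246/0.0112 = 0.219.

21.9%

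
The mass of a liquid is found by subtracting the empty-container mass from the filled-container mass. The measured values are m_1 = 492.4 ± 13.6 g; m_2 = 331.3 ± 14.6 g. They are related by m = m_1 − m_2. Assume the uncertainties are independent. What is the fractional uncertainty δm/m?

Sums and differences: (δm)² = Σ (cᵢ δxᵢ)².
  (δm_1)² = 185;  (δm_2)² = 213
δm = √(398) = 20.0 g
m = 161.1 g, so δm/m = 20.0/161.1 = 0.124.

0.124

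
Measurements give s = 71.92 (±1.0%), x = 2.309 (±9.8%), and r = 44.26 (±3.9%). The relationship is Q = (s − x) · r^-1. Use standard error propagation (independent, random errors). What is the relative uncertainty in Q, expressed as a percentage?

Let u = s − x = 69.61. δu = √(δs² + δx²) = √(0.517 + 0.0512) = 0.754, so δu/u = 0.0108.
Q is then a monomial in u, r:
δQ/Q = √((δu/u)² + (-1·δr/r)²) = √(0.000117 + 0.00152) = 0.0405

4.05%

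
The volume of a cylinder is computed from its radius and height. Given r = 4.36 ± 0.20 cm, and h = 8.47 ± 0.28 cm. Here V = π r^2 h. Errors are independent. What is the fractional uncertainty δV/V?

Each factor contributes (exponent × relative error)² to (δV/V)²:
  (2·δr/r)² = (2×0.0459)² = 0.00842;  (1·δh/h)² = (1×0.0331)² = 0.00109
δV/V = √(0.00951) = 0.0975

0.0975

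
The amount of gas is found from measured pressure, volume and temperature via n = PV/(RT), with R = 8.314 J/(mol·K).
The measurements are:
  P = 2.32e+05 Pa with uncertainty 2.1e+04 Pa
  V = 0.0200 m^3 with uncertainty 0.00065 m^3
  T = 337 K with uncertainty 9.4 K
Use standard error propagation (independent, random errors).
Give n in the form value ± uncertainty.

n is a product of powers, so relative uncertainties combine in quadrature:
  (1·δP/P)² = (1×0.0905)² = 0.00819;  (1·δV/V)² = (1×0.0325)² = 0.00106;  (-1·δT/T)² = (-1×0.0279)² = 0.000778
δn/n = √(0.0100) = 0.100
n = 1.66 mol, so δn = 0.100 × 1.66 = 0.166 mol.

1.66 ± 0.166 mol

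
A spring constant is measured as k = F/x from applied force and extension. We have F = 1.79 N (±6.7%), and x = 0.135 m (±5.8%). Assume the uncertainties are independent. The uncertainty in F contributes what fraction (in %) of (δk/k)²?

57.2%

(δk/k)² = (1·δF/F)² + (-1·δx/x)²
  F term: (1×0.0670)² = 0.00449
  x term: (-1×0.0580)² = 0.00336
Total = 0.00785. Share from F = 0.00449/0.00785 = 0.572.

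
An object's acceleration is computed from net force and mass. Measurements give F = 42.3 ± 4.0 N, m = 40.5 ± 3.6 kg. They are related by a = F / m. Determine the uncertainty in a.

Each factor contributes (exponent × relative error)² to (δa/a)²:
  (1·δF/F)² = (1×0.0946)² = 0.00894;  (-1·δm/m)² = (-1×0.0889)² = 0.00790
δa/a = √(0.0168) = 0.130
a = 1.04 m/s^2, so δa = 0.130 × 1.04 = 0.136 m/s^2.

0.136 m/s^2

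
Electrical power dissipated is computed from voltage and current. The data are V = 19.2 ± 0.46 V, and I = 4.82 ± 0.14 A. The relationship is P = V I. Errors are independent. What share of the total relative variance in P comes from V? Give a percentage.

40.5%

(δP/P)² = (1·δV/V)² + (1·δI/I)²
  V term: (1×0.0240)² = 0.000574
  I term: (1×0.0290)² = 0.000844
Total = 0.00142. Share from V = 0.000574/0.00142 = 0.405.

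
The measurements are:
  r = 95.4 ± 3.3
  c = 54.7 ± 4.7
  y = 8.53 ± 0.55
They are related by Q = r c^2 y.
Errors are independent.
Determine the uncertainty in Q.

4.55e+05

For a monomial Q ∝ r, c^2, y, fractional errors add in quadrature:
  (1·δr/r)² = (1×0.0346)² = 0.00120;  (2·δc/c)² = (2×0.0859)² = 0.0295;  (1·δy/y)² = (1×0.0645)² = 0.00416
δQ/Q = √(0.0349) = 0.187
Q = 2.43e+06, so δQ = 0.187 × 2.43e+06 = 4.55e+05.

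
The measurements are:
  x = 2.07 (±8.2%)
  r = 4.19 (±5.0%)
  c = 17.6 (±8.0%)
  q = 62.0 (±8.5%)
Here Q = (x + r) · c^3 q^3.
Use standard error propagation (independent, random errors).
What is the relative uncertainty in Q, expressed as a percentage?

35.3%

Let u = x + r = 6.26. δu = √(δx² + δr²) = √(0.0288 + 0.0439) = 0.270, so δu/u = 0.0431.
Q is then a monomial in u, c, q:
δQ/Q = √((δu/u)² + (3·δc/c)² + (3·δq/q)²) = √(0.00186 + 0.0576 + 0.0650) = 0.353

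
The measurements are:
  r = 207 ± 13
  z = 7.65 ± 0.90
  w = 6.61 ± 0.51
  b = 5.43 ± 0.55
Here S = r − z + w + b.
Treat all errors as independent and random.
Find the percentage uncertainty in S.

6.17%

Absolute uncertainties add in quadrature for a linear combination:
  (δr)² = 169;  (δz)² = 0.810;  (δw)² = 0.260;  (δb)² = 0.303
δS = √(170) = 13.1
S = 211, so δS/S = 13.1/211 = 0.0617.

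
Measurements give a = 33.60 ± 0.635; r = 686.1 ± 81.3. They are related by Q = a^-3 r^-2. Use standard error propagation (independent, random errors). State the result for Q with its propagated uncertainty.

For a monomial Q ∝ a^-3, r^-2, fractional errors add in quadrature:
  (-3·δa/a)² = (-3×0.0189)² = 0.00321;  (-2·δr/r)² = (-2×0.118)² = 0.0562
δQ/Q = √(0.0594) = 0.244
Q = 5.6e-11, so δQ = 0.244 × 5.6e-11 = 1.36e-11.

(5.600 ± 1.36) × 10^-11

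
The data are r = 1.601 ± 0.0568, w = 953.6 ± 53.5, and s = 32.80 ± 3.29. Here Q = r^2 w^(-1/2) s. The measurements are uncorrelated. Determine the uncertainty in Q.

Relative error in a monomial: (δQ/Q)² = Σ (nᵢ · δxᵢ/xᵢ)².
  (2·δr/r)² = (2×0.0355)² = 0.00503;  (−½·δw/w)² = (-0.5×0.0561)² = 0.000787;  (1·δs/s)² = (1×0.100)² = 0.0101
δQ/Q = √(0.0159) = 0.126
Q = 2.723, so δQ = 0.126 × 2.723 = 0.343.

0.343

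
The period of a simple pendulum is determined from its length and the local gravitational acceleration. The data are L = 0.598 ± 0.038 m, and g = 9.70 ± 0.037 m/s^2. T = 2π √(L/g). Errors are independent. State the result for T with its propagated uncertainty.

For a monomial T ∝ L^(1/2), g^(-1/2), fractional errors add in quadrature:
  (½·δL/L)² = (0.5×0.0635)² = 0.00101;  (−½·δg/g)² = (-0.5×0.00381)² = 3.64e-06
δT/T = √(0.00101) = 0.0318
T = 1.56 s, so δT = 0.0318 × 1.56 = 0.0497 s.

1.56 ± 0.0497 s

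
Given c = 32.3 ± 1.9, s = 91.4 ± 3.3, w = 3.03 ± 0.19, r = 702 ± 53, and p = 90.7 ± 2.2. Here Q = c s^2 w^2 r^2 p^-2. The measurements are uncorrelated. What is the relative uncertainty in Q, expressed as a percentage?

Each factor contributes (exponent × relative error)² to (δQ/Q)²:
  (1·δc/c)² = (1×0.0588)² = 0.00346;  (2·δs/s)² = (2×0.0361)² = 0.00521;  (2·δw/w)² = (2×0.0627)² = 0.0157;  (2·δr/r)² = (2×0.0755)² = 0.0228;  (-2·δp/p)² = (-2×0.0243)² = 0.00235
δQ/Q = √(0.0496) = 0.223

22.3%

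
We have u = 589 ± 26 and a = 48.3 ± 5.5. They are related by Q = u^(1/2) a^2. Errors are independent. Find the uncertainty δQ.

13000

Since Q is a product/quotient, work with relative uncertainties:
  (½·δu/u)² = (0.5×0.0441)² = 0.000487;  (2·δa/a)² = (2×0.114)² = 0.0519
δQ/Q = √(0.0524) = 0.229
Q = 56600, so δQ = 0.229 × 56600 = 13000.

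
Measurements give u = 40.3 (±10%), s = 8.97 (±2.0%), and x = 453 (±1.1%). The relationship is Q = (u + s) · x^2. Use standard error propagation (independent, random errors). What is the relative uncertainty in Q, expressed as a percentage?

8.48%

Let w = u + s = 49.3. δw = √(δu² + δs²) = √(16.2 + 0.0322) = 4.03, so δw/w = 0.0819.
Q is then a monomial in w, x:
δQ/Q = √((δw/w)² + (2·δx/x)²) = √(0.00670 + 0.000484) = 0.0848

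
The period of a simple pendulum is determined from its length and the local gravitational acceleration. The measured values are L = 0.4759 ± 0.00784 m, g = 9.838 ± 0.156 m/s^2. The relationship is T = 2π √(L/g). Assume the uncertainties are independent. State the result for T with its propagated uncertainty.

1.382 ± 0.0158 s

Since T is a product/quotient, work with relative uncertainties:
  (½·δL/L)² = (0.5×0.0165)² = 6.78e-05;  (−½·δg/g)² = (-0.5×0.0159)² = 6.29e-05
δT/T = √(0.000131) = 0.0114
T = 1.382 s, so δT = 0.0114 × 1.382 = 0.0158 s.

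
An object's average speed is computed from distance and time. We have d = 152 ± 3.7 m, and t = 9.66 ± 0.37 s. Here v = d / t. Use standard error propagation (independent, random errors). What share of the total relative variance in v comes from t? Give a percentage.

(δv/v)² = (1·δd/d)² + (-1·δt/t)²
  d term: (1×0.0243)² = 0.000593
  t term: (-1×0.0383)² = 0.00147
Total = 0.00206. Share from t = 0.00147/0.00206 = 0.712.

71.2%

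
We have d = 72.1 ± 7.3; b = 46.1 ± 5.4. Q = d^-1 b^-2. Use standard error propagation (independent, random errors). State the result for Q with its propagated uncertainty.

(6.53 ± 1.67) × 10^-6

For a monomial Q ∝ d^-1, b^-2, fractional errors add in quadrature:
  (-1·δd/d)² = (-1×0.101)² = 0.0103;  (-2·δb/b)² = (-2×0.117)² = 0.0549
δQ/Q = √(0.0651) = 0.255
Q = 6.53e-06, so δQ = 0.255 × 6.53e-06 = 1.67e-06.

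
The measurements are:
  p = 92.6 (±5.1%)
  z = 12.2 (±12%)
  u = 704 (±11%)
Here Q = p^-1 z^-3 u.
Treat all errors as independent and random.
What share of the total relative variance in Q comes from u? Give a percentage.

8.39%

(δQ/Q)² = (-1·δp/p)² + (-3·δz/z)² + (1·δu/u)²
  p term: (-1×0.0510)² = 0.00260
  z term: (-3×0.120)² = 0.130
  u term: (1×0.110)² = 0.0121
Total = 0.144. Share from u = 0.0121/0.144 = 0.0839.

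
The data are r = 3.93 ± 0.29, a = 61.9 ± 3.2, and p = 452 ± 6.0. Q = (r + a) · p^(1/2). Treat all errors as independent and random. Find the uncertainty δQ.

68.9

Let u = r + a = 65.8. δu = √(δr² + δa²) = √(0.0841 + 10.2) = 3.21, so δu/u = 0.0488.
Q is then a monomial in u, p:
δQ/Q = √((δu/u)² + (½·δp/p)²) = √(0.00238 + 4.41e-05) = 0.0493
Q = 1400, so δQ = 0.0493 × 1400 = 68.9.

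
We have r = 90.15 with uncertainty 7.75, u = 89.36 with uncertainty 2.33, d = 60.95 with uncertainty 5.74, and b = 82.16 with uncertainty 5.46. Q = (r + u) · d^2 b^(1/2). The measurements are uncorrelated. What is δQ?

Let w = r + u = 179.5. δw = √(δr² + δu²) = √(60.1 + 5.43) = 8.09, so δw/w = 0.0451.
Q is then a monomial in w, d, b:
δQ/Q = √((δw/w)² + (2·δd/d)² + (½·δb/b)²) = √(0.00203 + 0.0355 + 0.00110) = 0.197
Q = 6.045e+06, so δQ = 0.197 × 6.045e+06 = 1.19e+06.

1.19e+06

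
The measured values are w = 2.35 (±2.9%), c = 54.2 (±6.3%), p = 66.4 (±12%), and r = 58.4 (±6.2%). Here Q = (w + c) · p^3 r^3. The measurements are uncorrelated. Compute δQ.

Let u = w + c = 56.6. δu = √(δw² + δc²) = √(0.00464 + 11.7) = 3.42, so δu/u = 0.0604.
Q is then a monomial in u, p, r:
δQ/Q = √((δu/u)² + (3·δp/p)² + (3·δr/r)²) = √(0.00365 + 0.130 + 0.0346) = 0.410
Q = 3.3e+12, so δQ = 0.410 × 3.3e+12 = 1.35e+12.

1.35e+12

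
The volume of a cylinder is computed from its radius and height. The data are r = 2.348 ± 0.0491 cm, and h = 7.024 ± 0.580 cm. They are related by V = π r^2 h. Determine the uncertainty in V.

Products/powers → add relative errors in quadrature, weighted by exponent:
  (2·δr/r)² = (2×0.0209)² = 0.00175;  (1·δh/h)² = (1×0.0826)² = 0.00682
δV/V = √(0.00857) = 0.0926
V = 121.7 cm^3, so δV = 0.0926 × 121.7 = 11.3 cm^3.

11.3 cm^3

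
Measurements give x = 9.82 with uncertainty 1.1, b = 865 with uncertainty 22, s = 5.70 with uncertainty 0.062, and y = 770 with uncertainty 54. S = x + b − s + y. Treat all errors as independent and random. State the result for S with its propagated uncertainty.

1640 ± 58.3

S is a linear combination, so absolute uncertainties add in quadrature:
  (δx)² = 1.21;  (δb)² = 484;  (δs)² = 0.00384;  (δy)² = 2920
δS = √(3400) = 58.3
S = 1640.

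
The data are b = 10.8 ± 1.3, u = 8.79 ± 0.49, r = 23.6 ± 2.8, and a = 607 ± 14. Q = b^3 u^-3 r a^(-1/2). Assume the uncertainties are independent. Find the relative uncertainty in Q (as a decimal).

0.415

Q is a product of powers, so relative uncertainties combine in quadrature:
  (3·δb/b)² = (3×0.120)² = 0.130;  (-3·δu/u)² = (-3×0.0557)² = 0.0280;  (1·δr/r)² = (1×0.119)² = 0.0141;  (−½·δa/a)² = (-0.5×0.0231)² = 0.000133
δQ/Q = √(0.173) = 0.415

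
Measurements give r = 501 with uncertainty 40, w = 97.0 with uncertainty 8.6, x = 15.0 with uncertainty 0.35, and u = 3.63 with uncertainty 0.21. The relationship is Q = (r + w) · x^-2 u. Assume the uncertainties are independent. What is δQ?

0.975

Let h = r + w = 598. δh = √(δr² + δw²) = √(1600 + 74.0) = 40.9, so δh/h = 0.0684.
Q is then a monomial in h, x, u:
δQ/Q = √((δh/h)² + (-2·δx/x)² + (1·δu/u)²) = √(0.00468 + 0.00218 + 0.00335) = 0.101
Q = 9.65, so δQ = 0.101 × 9.65 = 0.975.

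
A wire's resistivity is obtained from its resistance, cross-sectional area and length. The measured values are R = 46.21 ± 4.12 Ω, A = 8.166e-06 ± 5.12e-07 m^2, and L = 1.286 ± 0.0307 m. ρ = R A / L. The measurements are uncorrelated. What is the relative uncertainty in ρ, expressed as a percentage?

11.2%

For a monomial ρ ∝ R, A, L^-1, fractional errors add in quadrature:
  (1·δR/R)² = (1×0.0892)² = 0.00795;  (1·δA/A)² = (1×0.0627)² = 0.00393;  (-1·δL/L)² = (-1×0.0239)² = 0.000570
δρ/ρ = √(0.0125) = 0.112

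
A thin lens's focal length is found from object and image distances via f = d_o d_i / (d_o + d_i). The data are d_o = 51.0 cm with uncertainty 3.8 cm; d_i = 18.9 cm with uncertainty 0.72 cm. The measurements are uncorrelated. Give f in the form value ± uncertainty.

13.8 ± 0.473 cm

∂f/∂d_o = (d_i/(d_o+d_i))² = 0.0731;  ∂f/∂d_i = (d_o/(d_o+d_i))² = 0.532
δf = √((∂f/∂d_o · δd_o)² + (∂f/∂d_i · δd_i)²) = √(0.0772 + 0.147) = 0.473 cm
f = 13.8 cm.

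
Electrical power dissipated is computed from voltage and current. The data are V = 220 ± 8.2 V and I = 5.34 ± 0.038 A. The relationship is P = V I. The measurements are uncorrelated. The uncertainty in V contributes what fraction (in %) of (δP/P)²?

(δP/P)² = (1·δV/V)² + (1·δI/I)²
  V term: (1×0.0373)² = 0.00139
  I term: (1×0.00712)² = 5.06e-05
Total = 0.00144. Share from V = 0.00139/0.00144 = 0.965.

96.5%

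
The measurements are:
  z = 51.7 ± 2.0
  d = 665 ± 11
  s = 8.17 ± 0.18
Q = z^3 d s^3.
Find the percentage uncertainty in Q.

13.5%

Products/powers → add relative errors in quadrature, weighted by exponent:
  (3·δz/z)² = (3×0.0387)² = 0.0135;  (1·δd/d)² = (1×0.0165)² = 0.000274;  (3·δs/s)² = (3×0.0220)² = 0.00437
δQ/Q = √(0.0181) = 0.135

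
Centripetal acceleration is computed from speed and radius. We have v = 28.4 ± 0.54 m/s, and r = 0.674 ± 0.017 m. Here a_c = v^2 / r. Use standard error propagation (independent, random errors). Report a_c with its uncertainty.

1200 ± 54.6 m/s^2

a_c is a product of powers, so relative uncertainties combine in quadrature:
  (2·δv/v)² = (2×0.0190)² = 0.00145;  (-1·δr/r)² = (-1×0.0252)² = 0.000636
δa_c/a_c = √(0.00208) = 0.0456
a_c = 1200 m/s^2, so δa_c = 0.0456 × 1200 = 54.6 m/s^2.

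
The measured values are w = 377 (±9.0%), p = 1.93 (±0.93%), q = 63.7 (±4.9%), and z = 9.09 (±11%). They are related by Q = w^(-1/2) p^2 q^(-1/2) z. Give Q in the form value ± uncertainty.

0.218 ± 0.0268

Products/powers → add relative errors in quadrature, weighted by exponent:
  (−½·δw/w)² = (-0.5×0.0900)² = 0.00202;  (2·δp/p)² = (2×0.00930)² = 0.000346;  (−½·δq/q)² = (-0.5×0.0490)² = 0.000600;  (1·δz/z)² = (1×0.110)² = 0.0121
δQ/Q = √(0.0151) = 0.123
Q = 0.218, so δQ = 0.123 × 0.218 = 0.0268.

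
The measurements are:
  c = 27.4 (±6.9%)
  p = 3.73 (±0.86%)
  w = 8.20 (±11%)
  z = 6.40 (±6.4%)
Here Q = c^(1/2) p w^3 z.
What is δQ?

Each factor contributes (exponent × relative error)² to (δQ/Q)²:
  (½·δc/c)² = (0.5×0.0690)² = 0.00119;  (1·δp/p)² = (1×0.00860)² = 7.4e-05;  (3·δw/w)² = (3×0.110)² = 0.109;  (1·δz/z)² = (1×0.0640)² = 0.00410
δQ/Q = √(0.114) = 0.338
Q = 68900, so δQ = 0.338 × 68900 = 23300.

23300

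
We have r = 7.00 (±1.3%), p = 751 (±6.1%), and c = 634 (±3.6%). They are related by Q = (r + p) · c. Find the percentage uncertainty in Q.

7.03%

Let u = r + p = 758. δu = √(δr² + δp²) = √(0.00828 + 2100) = 45.8, so δu/u = 0.0604.
Q is then a monomial in u, c:
δQ/Q = √((δu/u)² + (1·δc/c)²) = √(0.00365 + 0.00130) = 0.0703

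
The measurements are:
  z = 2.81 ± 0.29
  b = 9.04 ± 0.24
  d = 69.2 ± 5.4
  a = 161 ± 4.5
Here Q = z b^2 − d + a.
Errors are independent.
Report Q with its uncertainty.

321 ± 27.6

Let p = z·b^2 = 230. δp/p = √((1·δz/z)² + (2·δb/b)²) = √(0.0107 + 0.00282) = 0.116, so δp = 26.7.
Q = p − d + a: δQ = √(δp² + δd² + δa²) = √(710 + 29.2 + 20.2) = 27.6
Q = 321.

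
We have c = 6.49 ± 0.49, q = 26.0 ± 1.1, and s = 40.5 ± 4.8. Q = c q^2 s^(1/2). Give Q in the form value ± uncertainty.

Q is a product of powers, so relative uncertainties combine in quadrature:
  (1·δc/c)² = (1×0.0755)² = 0.00570;  (2·δq/q)² = (2×0.0423)² = 0.00716;  (½·δs/s)² = (0.5×0.119)² = 0.00351
δQ/Q = √(0.0164) = 0.128
Q = 27900, so δQ = 0.128 × 27900 = 3570.

27900 ± 3570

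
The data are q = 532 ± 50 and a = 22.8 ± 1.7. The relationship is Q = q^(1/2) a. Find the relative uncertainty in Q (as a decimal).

For a monomial Q ∝ q^(1/2), a, fractional errors add in quadrature:
  (½·δq/q)² = (0.5×0.0940)² = 0.00221;  (1·δa/a)² = (1×0.0746)² = 0.00556
δQ/Q = √(0.00777) = 0.0881

0.0881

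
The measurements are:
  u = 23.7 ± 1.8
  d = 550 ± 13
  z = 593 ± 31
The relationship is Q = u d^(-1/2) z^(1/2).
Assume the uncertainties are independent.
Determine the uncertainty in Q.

Products/powers → add relative errors in quadrature, weighted by exponent:
  (1·δu/u)² = (1×0.0759)² = 0.00577;  (−½·δd/d)² = (-0.5×0.0236)² = 0.000140;  (½·δz/z)² = (0.5×0.0523)² = 0.000683
δQ/Q = √(0.00659) = 0.0812
Q = 24.6, so δQ = 0.0812 × 24.6 = 2.00.

2.00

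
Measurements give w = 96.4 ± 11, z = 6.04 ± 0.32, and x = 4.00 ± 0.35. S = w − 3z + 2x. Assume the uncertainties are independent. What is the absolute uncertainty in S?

Sums and differences: (δS)² = Σ (cᵢ δxᵢ)².
  (δw)² = 121;  (3·δz)² = 0.922;  (2·δx)² = 0.490
δS = √(122) = 11.1

11.1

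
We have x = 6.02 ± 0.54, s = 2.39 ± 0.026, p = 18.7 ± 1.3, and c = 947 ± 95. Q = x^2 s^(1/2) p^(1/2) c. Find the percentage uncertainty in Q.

20.9%

Products/powers → add relative errors in quadrature, weighted by exponent:
  (2·δx/x)² = (2×0.0897)² = 0.0322;  (½·δs/s)² = (0.5×0.0109)² = 2.96e-05;  (½·δp/p)² = (0.5×0.0695)² = 0.00121;  (1·δc/c)² = (1×0.100)² = 0.0101
δQ/Q = √(0.0435) = 0.209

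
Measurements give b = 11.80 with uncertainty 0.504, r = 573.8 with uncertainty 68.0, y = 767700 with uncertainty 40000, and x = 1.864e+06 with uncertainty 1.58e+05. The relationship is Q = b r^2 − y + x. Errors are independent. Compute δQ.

Let p = b·r^2 = 3.885e+06. δp/p = √((1·δb/b)² + (2·δr/r)²) = √(0.00182 + 0.0562) = 0.241, so δp = 9.36e+05.
Q = p − y + x: δQ = √(δp² + δy² + δx²) = √(8.75e+11 + 1.6e+09 + 2.5e+10) = 9.5e+05

9.5e+05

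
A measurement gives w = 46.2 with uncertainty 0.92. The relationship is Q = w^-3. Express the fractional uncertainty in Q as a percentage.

For a monomial Q ∝ w^-3, fractional errors add in quadrature:
  (-3·δw/w)² = (-3×0.0199)² = 0.00357
δQ/Q = √(0.00357) = 0.0597

5.97%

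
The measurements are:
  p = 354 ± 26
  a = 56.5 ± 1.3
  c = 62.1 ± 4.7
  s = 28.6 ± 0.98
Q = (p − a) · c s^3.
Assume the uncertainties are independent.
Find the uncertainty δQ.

6.69e+07

Let u = p − a = 298. δu = √(δp² + δa²) = √(676 + 1.69) = 26.0, so δu/u = 0.0875.
Q is then a monomial in u, c, s:
δQ/Q = √((δu/u)² + (1·δc/c)² + (3·δs/s)²) = √(0.00766 + 0.00573 + 0.0106) = 0.155
Q = 4.32e+08, so δQ = 0.155 × 4.32e+08 = 6.69e+07.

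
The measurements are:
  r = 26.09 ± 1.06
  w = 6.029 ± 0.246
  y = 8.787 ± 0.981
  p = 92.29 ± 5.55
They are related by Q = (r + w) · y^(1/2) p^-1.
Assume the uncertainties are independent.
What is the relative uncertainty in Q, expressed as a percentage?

Let u = r + w = 32.12. δu = √(δr² + δw²) = √(1.12 + 0.0605) = 1.09, so δu/u = 0.0339.
Q is then a monomial in u, y, p:
δQ/Q = √((δu/u)² + (½·δy/y)² + (-1·δp/p)²) = √(0.00115 + 0.00312 + 0.00362) = 0.0888

8.88%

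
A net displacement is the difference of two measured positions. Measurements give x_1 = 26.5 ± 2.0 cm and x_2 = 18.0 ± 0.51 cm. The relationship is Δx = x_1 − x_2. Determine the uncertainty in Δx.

2.06 cm

Sums and differences: (δΔx)² = Σ (cᵢ δxᵢ)².
  (δx_1)² = 4.00;  (δx_2)² = 0.260
δΔx = √(4.26) = 2.06 cm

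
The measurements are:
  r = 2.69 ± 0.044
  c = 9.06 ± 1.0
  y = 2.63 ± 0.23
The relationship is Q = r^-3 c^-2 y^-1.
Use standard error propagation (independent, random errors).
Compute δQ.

Each factor contributes (exponent × relative error)² to (δQ/Q)²:
  (-3·δr/r)² = (-3×0.0164)² = 0.00241;  (-2·δc/c)² = (-2×0.110)² = 0.0487;  (-1·δy/y)² = (-1×0.0875)² = 0.00765
δQ/Q = √(0.0588) = 0.242
Q = 0.000238, so δQ = 0.242 × 0.000238 = 5.77e-05.

5.77e-05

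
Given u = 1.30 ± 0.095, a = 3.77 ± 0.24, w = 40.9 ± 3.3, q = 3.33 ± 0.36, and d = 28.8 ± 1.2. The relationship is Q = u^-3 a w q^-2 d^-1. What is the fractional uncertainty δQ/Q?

0.327

Products/powers → add relative errors in quadrature, weighted by exponent:
  (-3·δu/u)² = (-3×0.0731)² = 0.0481;  (1·δa/a)² = (1×0.0637)² = 0.00405;  (1·δw/w)² = (1×0.0807)² = 0.00651;  (-2·δq/q)² = (-2×0.108)² = 0.0467;  (-1·δd/d)² = (-1×0.0417)² = 0.00174
δQ/Q = √(0.107) = 0.327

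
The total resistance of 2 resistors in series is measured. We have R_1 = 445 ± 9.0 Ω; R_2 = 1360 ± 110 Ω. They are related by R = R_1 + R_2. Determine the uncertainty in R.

Sums and differences: (δR)² = Σ (cᵢ δxᵢ)².
  (δR_1)² = 81.0;  (δR_2)² = 12100
δR = √(12200) = 110 Ω

110 Ω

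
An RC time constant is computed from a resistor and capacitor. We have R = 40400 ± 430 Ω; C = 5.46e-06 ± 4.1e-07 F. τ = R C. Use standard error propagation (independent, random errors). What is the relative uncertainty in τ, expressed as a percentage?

Products/powers → add relative errors in quadrature, weighted by exponent:
  (1·δR/R)² = (1×0.0106)² = 0.000113;  (1·δC/C)² = (1×0.0751)² = 0.00564
δτ/τ = √(0.00575) = 0.0758

7.58%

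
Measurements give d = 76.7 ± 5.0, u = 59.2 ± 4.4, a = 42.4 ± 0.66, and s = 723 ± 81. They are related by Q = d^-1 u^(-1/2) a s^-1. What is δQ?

Relative error in a monomial: (δQ/Q)² = Σ (nᵢ · δxᵢ/xᵢ)².
  (-1·δd/d)² = (-1×0.0652)² = 0.00425;  (−½·δu/u)² = (-0.5×0.0743)² = 0.00138;  (1·δa/a)² = (1×0.0156)² = 0.000242;  (-1·δs/s)² = (-1×0.112)² = 0.0126
δQ/Q = √(0.0184) = 0.136
Q = 9.94e-05, so δQ = 0.136 × 9.94e-05 = 1.35e-05.

1.35e-05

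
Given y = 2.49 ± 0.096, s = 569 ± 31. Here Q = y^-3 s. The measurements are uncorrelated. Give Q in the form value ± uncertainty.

36.9 ± 4.71

Each factor contributes (exponent × relative error)² to (δQ/Q)²:
  (-3·δy/y)² = (-3×0.0386)² = 0.0134;  (1·δs/s)² = (1×0.0545)² = 0.00297
δQ/Q = √(0.0163) = 0.128
Q = 36.9, so δQ = 0.128 × 36.9 = 4.71.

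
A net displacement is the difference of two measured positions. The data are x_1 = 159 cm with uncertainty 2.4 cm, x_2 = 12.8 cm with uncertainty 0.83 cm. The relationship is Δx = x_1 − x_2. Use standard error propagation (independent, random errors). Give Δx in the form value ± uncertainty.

Each term contributes (cᵢ δxᵢ)² to (δΔx)²:
  (δx_1)² = 5.76;  (δx_2)² = 0.689
δΔx = √(6.45) = 2.54 cm
Δx = 146 cm.

146 ± 2.54 cm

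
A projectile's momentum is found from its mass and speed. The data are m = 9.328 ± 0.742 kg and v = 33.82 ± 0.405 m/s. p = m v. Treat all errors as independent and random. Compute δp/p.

For a monomial p ∝ m, v, fractional errors add in quadrature:
  (1·δm/m)² = (1×0.0795)² = 0.00633;  (1·δv/v)² = (1×0.0120)² = 0.000143
δp/p = √(0.00647) = 0.0804

0.0804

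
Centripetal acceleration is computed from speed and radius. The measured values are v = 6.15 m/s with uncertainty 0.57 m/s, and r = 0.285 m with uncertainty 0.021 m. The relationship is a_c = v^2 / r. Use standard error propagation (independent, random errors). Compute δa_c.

Relative error in a monomial: (δa_c/a_c)² = Σ (nᵢ · δxᵢ/xᵢ)².
  (2·δv/v)² = (2×0.0927)² = 0.0344;  (-1·δr/r)² = (-1×0.0737)² = 0.00543
δa_c/a_c = √(0.0398) = 0.199
a_c = 133 m/s^2, so δa_c = 0.199 × 133 = 26.5 m/s^2.

26.5 m/s^2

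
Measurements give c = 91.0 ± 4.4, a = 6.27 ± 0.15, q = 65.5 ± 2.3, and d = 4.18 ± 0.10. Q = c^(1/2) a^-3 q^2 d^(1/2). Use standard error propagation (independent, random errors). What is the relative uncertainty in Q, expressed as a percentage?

10.4%

Q is a product of powers, so relative uncertainties combine in quadrature:
  (½·δc/c)² = (0.5×0.0484)² = 0.000584;  (-3·δa/a)² = (-3×0.0239)² = 0.00515;  (2·δq/q)² = (2×0.0351)² = 0.00493;  (½·δd/d)² = (0.5×0.0239)² = 0.000143
δQ/Q = √(0.0108) = 0.104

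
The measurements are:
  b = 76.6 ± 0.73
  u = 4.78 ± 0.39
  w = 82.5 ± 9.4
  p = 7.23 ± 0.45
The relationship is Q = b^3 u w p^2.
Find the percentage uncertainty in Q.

Since Q is a product/quotient, work with relative uncertainties:
  (3·δb/b)² = (3×0.00953)² = 0.000817;  (1·δu/u)² = (1×0.0816)² = 0.00666;  (1·δw/w)² = (1×0.114)² = 0.0130;  (2·δp/p)² = (2×0.0622)² = 0.0155
δQ/Q = √(0.0360) = 0.190

19.0%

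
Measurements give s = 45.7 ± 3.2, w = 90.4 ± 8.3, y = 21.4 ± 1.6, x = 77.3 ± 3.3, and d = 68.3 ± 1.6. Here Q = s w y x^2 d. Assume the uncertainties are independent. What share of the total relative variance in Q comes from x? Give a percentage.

(δQ/Q)² = (1·δs/s)² + (1·δw/w)² + (1·δy/y)² + (2·δx/x)² + (1·δd/d)²
  s term: (1×0.0700)² = 0.00490
  w term: (1×0.0918)² = 0.00843
  y term: (1×0.0748)² = 0.00559
  x term: (2×0.0427)² = 0.00729
  d term: (1×0.0234)² = 0.000549
Total = 0.0268. Share from x = 0.00729/0.0268 = 0.272.

27.2%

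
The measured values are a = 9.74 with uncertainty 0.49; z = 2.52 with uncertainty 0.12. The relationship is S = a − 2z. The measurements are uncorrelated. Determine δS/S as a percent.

S is a linear combination, so absolute uncertainties add in quadrature:
  (δa)² = 0.240;  (2·δz)² = 0.0576
δS = √(0.298) = 0.546
S = 4.70, so δS/S = 0.546/4.70 = 0.116.

11.6%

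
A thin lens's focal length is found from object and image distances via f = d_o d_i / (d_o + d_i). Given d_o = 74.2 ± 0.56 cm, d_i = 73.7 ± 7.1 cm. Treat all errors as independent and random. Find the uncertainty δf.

∂f/∂d_o = (d_i/(d_o+d_i))² = 0.248;  ∂f/∂d_i = (d_o/(d_o+d_i))² = 0.252
δf = √((∂f/∂d_o · δd_o)² + (∂f/∂d_i · δd_i)²) = √(0.0193 + 3.19) = 1.79 cm

1.79 cm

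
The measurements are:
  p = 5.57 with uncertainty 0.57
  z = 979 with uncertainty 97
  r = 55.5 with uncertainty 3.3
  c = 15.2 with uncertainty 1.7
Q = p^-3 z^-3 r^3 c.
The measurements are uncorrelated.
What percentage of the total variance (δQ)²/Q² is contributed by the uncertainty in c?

5.51%

(δQ/Q)² = (-3·δp/p)² + (-3·δz/z)² + (3·δr/r)² + (1·δc/c)²
  p term: (-3×0.102)² = 0.0943
  z term: (-3×0.0991)² = 0.0884
  r term: (3×0.0595)² = 0.0318
  c term: (1×0.112)² = 0.0125
Total = 0.227. Share from c = 0.0125/0.227 = 0.0551.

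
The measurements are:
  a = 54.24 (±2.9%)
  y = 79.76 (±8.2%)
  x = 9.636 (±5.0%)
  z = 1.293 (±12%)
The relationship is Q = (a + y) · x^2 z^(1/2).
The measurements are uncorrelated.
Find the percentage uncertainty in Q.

Let u = a + y = 134.0. δu = √(δa² + δy²) = √(2.47 + 42.8) = 6.73, so δu/u = 0.0502.
Q is then a monomial in u, x, z:
δQ/Q = √((δu/u)² + (2·δx/x)² + (½·δz/z)²) = √(0.00252 + 0.0100 + 0.00360) = 0.127

12.7%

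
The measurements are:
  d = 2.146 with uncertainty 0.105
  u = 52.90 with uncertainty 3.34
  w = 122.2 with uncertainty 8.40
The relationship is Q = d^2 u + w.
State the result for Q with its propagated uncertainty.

Let p = d^2·u = 243.6. δp/p = √((2·δd/d)² + (1·δu/u)²) = √(0.00958 + 0.00399) = 0.116, so δp = 28.4.
Q = p + w: δQ = √(δp² + δw²) = √(805 + 70.6) = 29.6
Q = 365.8.

365.8 ± 29.6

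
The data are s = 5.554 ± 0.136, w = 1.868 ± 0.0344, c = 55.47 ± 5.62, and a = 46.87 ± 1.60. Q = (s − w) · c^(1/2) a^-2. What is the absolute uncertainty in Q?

Let u = s − w = 3.686. δu = √(δs² + δw²) = √(0.0185 + 0.00118) = 0.140, so δu/u = 0.0381.
Q is then a monomial in u, c, a:
δQ/Q = √((δu/u)² + (½·δc/c)² + (-2·δa/a)²) = √(0.00145 + 0.00257 + 0.00466) = 0.0931
Q = 0.01250, so δQ = 0.0931 × 0.01250 = 0.00116.

0.00116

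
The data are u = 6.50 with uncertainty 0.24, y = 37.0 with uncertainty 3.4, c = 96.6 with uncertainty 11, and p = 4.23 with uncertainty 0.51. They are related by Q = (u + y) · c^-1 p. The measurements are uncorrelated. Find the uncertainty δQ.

0.349

Let w = u + y = 43.5. δw = √(δu² + δy²) = √(0.0576 + 11.6) = 3.41, so δw/w = 0.0784.
Q is then a monomial in w, c, p:
δQ/Q = √((δw/w)² + (-1·δc/c)² + (1·δp/p)²) = √(0.00614 + 0.0130 + 0.0145) = 0.183
Q = 1.90, so δQ = 0.183 × 1.90 = 0.349.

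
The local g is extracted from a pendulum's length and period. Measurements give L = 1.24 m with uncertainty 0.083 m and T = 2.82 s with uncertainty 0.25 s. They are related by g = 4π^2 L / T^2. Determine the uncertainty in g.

1.17 m/s^2

g is a product of powers, so relative uncertainties combine in quadrature:
  (1·δL/L)² = (1×0.0669)² = 0.00448;  (-2·δT/T)² = (-2×0.0887)² = 0.0314
δg/g = √(0.0359) = 0.190
g = 6.16 m/s^2, so δg = 0.190 × 6.16 = 1.17 m/s^2.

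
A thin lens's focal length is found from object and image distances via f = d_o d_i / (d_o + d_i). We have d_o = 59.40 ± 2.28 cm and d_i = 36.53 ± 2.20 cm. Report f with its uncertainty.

22.62 ± 0.906 cm

∂f/∂d_o = (d_i/(d_o+d_i))² = 0.145;  ∂f/∂d_i = (d_o/(d_o+d_i))² = 0.383
δf = √((∂f/∂d_o · δd_o)² + (∂f/∂d_i · δd_i)²) = √(0.109 + 0.711) = 0.906 cm
f = 22.62 cm.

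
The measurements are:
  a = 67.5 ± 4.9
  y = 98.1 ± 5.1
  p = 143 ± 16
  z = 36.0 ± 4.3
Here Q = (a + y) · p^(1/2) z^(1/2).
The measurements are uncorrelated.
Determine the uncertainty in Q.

Let u = a + y = 166. δu = √(δa² + δy²) = √(24.0 + 26.0) = 7.07, so δu/u = 0.0427.
Q is then a monomial in u, p, z:
δQ/Q = √((δu/u)² + (½·δp/p)² + (½·δz/z)²) = √(0.00182 + 0.00313 + 0.00357) = 0.0923
Q = 11900, so δQ = 0.0923 × 11900 = 1100.

1100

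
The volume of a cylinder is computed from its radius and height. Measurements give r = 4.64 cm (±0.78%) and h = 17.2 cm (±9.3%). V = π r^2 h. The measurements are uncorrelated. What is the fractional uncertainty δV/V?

0.0943

Relative error in a monomial: (δV/V)² = Σ (nᵢ · δxᵢ/xᵢ)².
  (2·δr/r)² = (2×0.00780)² = 0.000243;  (1·δh/h)² = (1×0.0930)² = 0.00865
δV/V = √(0.00889) = 0.0943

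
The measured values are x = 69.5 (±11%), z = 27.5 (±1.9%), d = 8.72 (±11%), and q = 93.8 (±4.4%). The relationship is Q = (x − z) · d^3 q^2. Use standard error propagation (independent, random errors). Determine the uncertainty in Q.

9.49e+07

Let u = x − z = 42.0. δu = √(δx² + δz²) = √(58.4 + 0.273) = 7.66, so δu/u = 0.182.
Q is then a monomial in u, d, q:
δQ/Q = √((δu/u)² + (3·δd/d)² + (2·δq/q)²) = √(0.0333 + 0.109 + 0.00774) = 0.387
Q = 2.45e+08, so δQ = 0.387 × 2.45e+08 = 9.49e+07.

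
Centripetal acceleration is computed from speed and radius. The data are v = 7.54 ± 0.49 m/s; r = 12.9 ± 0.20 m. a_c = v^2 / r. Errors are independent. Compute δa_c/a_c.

0.131

a_c is a product of powers, so relative uncertainties combine in quadrature:
  (2·δv/v)² = (2×0.0650)² = 0.0169;  (-1·δr/r)² = (-1×0.0155)² = 0.000240
δa_c/a_c = √(0.0171) = 0.131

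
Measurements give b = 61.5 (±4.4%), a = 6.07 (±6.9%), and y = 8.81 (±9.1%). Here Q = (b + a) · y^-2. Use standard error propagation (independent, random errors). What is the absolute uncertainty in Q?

0.162

Let u = b + a = 67.6. δu = √(δb² + δa²) = √(7.32 + 0.175) = 2.74, so δu/u = 0.0405.
Q is then a monomial in u, y:
δQ/Q = √((δu/u)² + (-2·δy/y)²) = √(0.00164 + 0.0331) = 0.186
Q = 0.871, so δQ = 0.186 × 0.871 = 0.162.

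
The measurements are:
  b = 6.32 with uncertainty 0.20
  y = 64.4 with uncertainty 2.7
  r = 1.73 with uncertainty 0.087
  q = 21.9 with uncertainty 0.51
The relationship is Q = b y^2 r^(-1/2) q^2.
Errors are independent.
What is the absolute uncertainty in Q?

Each factor contributes (exponent × relative error)² to (δQ/Q)²:
  (1·δb/b)² = (1×0.0316)² = 0.00100;  (2·δy/y)² = (2×0.0419)² = 0.00703;  (−½·δr/r)² = (-0.5×0.0503)² = 0.000632;  (2·δq/q)² = (2×0.0233)² = 0.00217
δQ/Q = √(0.0108) = 0.104
Q = 9.56e+06, so δQ = 0.104 × 9.56e+06 = 9.95e+05.

9.95e+05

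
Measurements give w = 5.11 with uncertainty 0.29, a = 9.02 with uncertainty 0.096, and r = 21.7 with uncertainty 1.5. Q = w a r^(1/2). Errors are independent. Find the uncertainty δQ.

14.4

Since Q is a product/quotient, work with relative uncertainties:
  (1·δw/w)² = (1×0.0568)² = 0.00322;  (1·δa/a)² = (1×0.0106)² = 0.000113;  (½·δr/r)² = (0.5×0.0691)² = 0.00119
δQ/Q = √(0.00453) = 0.0673
Q = 215, so δQ = 0.0673 × 215 = 14.4.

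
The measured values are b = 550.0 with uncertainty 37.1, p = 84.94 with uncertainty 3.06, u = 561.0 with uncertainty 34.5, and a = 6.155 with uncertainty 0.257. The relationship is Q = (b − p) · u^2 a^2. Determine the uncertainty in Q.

9.36e+08

Let w = b − p = 465.1. δw = √(δb² + δp²) = √(1380 + 9.36) = 37.2, so δw/w = 0.0800.
Q is then a monomial in w, u, a:
δQ/Q = √((δw/w)² + (2·δu/u)² + (2·δa/a)²) = √(0.00641 + 0.0151 + 0.00697) = 0.169
Q = 5.545e+09, so δQ = 0.169 × 5.545e+09 = 9.36e+08.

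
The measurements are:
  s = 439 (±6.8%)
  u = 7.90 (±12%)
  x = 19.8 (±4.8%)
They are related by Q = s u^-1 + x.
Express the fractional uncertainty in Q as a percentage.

Let p = s·u^-1 = 55.6. δp/p = √((1·δs/s)² + (-1·δu/u)²) = √(0.00462 + 0.0144) = 0.138, so δp = 7.66.
Q = p + x: δQ = √(δp² + δx²) = √(58.7 + 0.903) = 7.72
Q = 75.4, so δQ/Q = 7.72/75.4 = 0.102.

10.2%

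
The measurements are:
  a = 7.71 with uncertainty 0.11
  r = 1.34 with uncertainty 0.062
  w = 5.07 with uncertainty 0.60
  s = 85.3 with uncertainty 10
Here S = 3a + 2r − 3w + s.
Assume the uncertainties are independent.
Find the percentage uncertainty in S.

10.6%

Sums and differences: (δS)² = Σ (cᵢ δxᵢ)².
  (3·δa)² = 0.109;  (2·δr)² = 0.0154;  (3·δw)² = 3.24;  (δs)² = 100
δS = √(103) = 10.2
S = 95.9, so δS/S = 10.2/95.9 = 0.106.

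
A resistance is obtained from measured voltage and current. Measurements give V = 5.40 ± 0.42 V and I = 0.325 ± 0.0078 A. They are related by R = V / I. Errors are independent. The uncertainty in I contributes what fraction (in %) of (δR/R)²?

8.69%

(δR/R)² = (1·δV/V)² + (-1·δI/I)²
  V term: (1×0.0778)² = 0.00605
  I term: (-1×0.0240)² = 0.000576
Total = 0.00663. Share from I = 0.000576/0.00663 = 0.0869.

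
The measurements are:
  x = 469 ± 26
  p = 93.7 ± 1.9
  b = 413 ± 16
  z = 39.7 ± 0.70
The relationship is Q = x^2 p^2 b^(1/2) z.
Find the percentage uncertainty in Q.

For a monomial Q ∝ x^2, p^2, b^(1/2), z, fractional errors add in quadrature:
  (2·δx/x)² = (2×0.0554)² = 0.0123;  (2·δp/p)² = (2×0.0203)² = 0.00164;  (½·δb/b)² = (0.5×0.0387)² = 0.000375;  (1·δz/z)² = (1×0.0176)² = 0.000311
δQ/Q = √(0.0146) = 0.121

12.1%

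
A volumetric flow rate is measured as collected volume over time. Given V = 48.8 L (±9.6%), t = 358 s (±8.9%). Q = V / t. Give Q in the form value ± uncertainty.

Products/powers → add relative errors in quadrature, weighted by exponent:
  (1·δV/V)² = (1×0.0960)² = 0.00922;  (-1·δt/t)² = (-1×0.0890)² = 0.00792
δQ/Q = √(0.0171) = 0.131
Q = 0.136 L/s, so δQ = 0.131 × 0.136 = 0.0178 L/s.

0.136 ± 0.0178 L/s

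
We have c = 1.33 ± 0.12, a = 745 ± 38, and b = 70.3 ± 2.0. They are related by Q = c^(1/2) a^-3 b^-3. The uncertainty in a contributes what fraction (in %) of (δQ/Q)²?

(δQ/Q)² = (½·δc/c)² + (-3·δa/a)² + (-3·δb/b)²
  c term: (0.5×0.0902)² = 0.00204
  a term: (-3×0.0510)² = 0.0234
  b term: (-3×0.0284)² = 0.00728
Total = 0.0327. Share from a = 0.0234/0.0327 = 0.715.

71.5%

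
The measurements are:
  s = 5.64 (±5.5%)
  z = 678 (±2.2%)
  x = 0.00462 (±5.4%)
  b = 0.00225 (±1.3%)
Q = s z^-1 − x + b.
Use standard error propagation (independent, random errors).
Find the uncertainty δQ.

Let p = s·z^-1 = 0.00832. δp/p = √((1·δs/s)² + (-1·δz/z)²) = √(0.00302 + 0.000484) = 0.0592, so δp = 0.000493.
Q = p − x + b: δQ = √(δp² + δx² + δb²) = √(2.43e-07 + 6.22e-08 + 8.56e-10) = 0.000553

0.000553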